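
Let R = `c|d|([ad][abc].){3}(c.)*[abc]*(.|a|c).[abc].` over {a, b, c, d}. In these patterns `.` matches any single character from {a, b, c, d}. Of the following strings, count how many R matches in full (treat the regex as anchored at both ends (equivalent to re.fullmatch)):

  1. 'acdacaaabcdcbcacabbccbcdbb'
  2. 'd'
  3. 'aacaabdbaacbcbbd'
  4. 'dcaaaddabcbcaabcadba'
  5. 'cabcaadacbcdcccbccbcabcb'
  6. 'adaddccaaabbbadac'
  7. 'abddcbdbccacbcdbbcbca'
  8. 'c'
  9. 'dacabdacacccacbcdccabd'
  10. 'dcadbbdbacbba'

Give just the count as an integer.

1 → match
2 → match
3 → match
4 → match
5 → no match
6 → no match
7 → match
8 → match
9 → match
10 → match
Total matched: 8

8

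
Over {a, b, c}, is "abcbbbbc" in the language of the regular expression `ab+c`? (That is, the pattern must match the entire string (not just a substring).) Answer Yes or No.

No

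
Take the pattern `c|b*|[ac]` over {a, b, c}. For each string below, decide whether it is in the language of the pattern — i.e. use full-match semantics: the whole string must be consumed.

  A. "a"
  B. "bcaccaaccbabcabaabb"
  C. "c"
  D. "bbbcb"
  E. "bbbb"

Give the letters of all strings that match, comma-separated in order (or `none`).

A, C, E

A → match
B → no match
C → match
D → no match
E → match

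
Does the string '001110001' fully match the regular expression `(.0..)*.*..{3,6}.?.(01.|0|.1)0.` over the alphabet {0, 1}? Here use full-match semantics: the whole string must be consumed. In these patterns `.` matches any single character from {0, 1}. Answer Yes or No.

Yes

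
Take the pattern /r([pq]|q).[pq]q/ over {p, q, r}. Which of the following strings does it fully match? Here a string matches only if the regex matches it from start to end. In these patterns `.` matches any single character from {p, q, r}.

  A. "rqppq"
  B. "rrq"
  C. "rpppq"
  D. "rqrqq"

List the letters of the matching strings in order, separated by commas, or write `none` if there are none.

A, C, D

A → match
B → no match
C → match
D → match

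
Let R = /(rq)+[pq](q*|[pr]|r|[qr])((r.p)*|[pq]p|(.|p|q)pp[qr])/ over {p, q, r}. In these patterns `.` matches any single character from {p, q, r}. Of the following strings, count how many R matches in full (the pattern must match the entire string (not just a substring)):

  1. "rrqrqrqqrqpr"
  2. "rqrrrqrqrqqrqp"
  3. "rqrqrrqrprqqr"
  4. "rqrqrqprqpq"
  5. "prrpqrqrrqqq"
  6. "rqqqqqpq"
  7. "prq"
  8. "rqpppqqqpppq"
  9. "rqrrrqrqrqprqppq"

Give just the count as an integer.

1 → no match — must start with "rq"
2 → no match
3 → no match
4 → no match
5 → no match — must start with "rq"
6 → no match
7 → no match — must start with "rq"
8 → no match
9 → no match
Total matched: 0

0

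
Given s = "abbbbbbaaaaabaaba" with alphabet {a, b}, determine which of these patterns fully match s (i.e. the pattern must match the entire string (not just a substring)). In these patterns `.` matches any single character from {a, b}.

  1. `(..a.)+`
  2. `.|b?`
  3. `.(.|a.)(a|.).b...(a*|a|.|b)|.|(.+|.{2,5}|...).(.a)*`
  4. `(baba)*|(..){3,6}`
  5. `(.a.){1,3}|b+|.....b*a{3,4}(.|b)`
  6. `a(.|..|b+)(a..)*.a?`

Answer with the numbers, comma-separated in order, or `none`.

1 → no match
2 → no match
3 → match
4 → no match
5 → no match
6 → match

3, 6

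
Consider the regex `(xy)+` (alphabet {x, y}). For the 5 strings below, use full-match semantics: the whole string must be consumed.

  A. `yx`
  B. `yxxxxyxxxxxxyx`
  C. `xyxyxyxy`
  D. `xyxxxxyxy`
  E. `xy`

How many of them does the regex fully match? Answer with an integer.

A → no match — must start with `xy`
B → no match — must start with `xy`
C → match
D → no match
E → match
Total matched: 2

2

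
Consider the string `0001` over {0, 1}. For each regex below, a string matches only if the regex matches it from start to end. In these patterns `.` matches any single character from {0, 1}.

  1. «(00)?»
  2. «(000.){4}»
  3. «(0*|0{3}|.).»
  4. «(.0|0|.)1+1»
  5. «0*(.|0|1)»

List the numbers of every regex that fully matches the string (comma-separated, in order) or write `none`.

3, 5

1 → no match
2 → no match
3 → match
4 → no match — must end with `11`
5 → match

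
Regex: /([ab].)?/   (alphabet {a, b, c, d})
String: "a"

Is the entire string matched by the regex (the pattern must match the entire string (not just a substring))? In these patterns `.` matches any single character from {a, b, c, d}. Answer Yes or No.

No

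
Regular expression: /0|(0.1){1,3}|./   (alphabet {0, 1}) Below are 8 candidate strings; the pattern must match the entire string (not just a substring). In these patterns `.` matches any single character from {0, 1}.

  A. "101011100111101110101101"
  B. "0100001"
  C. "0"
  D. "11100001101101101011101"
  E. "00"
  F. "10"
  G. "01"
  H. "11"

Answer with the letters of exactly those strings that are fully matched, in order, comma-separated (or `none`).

C

A → no match
B → no match
C → match
D → no match
E → no match
F → no match
G → no match
H → no match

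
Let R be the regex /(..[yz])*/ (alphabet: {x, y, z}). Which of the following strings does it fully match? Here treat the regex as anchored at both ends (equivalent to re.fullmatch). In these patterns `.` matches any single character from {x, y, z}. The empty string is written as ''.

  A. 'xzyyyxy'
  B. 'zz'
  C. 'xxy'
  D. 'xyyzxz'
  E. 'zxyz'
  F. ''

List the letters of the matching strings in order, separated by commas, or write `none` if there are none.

A. 'xzyyyxy' → no match
B. 'zz' → no match
C. 'xxy' → match
D. 'xyyzxz' → match
E. 'zxyz' → no match
F. '' → match

C, D, F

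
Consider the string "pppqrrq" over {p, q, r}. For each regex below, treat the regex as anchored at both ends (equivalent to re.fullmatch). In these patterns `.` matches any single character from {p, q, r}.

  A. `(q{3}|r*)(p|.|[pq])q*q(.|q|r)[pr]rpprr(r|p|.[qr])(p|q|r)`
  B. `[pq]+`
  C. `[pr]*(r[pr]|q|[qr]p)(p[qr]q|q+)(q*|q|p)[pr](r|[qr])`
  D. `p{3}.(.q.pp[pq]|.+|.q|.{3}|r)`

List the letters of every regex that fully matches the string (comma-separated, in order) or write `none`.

D

A → no match
B → no match
C → no match
D → match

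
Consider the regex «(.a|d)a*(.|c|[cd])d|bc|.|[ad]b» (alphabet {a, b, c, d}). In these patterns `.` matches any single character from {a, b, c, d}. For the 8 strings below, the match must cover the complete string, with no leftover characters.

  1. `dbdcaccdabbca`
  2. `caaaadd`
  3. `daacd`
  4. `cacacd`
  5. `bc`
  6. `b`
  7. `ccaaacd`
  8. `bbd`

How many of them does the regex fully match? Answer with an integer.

4

1 → no match
2 → match
3 → match
4 → no match
5 → match
6 → match
7 → no match
8 → no match
Total matched: 4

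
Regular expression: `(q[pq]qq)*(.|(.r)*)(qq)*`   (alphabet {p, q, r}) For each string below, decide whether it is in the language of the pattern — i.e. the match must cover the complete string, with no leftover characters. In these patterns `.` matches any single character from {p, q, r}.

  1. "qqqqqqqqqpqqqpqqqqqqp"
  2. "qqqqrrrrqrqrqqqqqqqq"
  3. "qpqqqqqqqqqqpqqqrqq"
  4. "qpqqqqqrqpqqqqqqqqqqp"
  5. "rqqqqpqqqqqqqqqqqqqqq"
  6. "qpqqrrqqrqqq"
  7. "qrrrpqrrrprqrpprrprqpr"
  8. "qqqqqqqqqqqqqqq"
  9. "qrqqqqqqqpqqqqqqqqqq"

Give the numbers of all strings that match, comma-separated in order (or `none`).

1 → match
2 → match
3 → no match
4 → no match
5 → no match
6. "qpqqrrqqrqqq" → no match
7 → no match
8 → match
9 → no match

1, 2, 8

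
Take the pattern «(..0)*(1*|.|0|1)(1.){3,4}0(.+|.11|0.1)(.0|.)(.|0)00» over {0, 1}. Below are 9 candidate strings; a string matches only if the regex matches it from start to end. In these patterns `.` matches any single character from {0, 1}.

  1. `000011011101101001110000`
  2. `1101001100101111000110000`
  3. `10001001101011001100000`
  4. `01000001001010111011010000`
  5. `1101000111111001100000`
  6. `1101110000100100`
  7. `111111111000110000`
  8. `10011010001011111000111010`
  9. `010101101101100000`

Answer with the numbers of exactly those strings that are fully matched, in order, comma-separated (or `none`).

2, 4, 5, 6, 7, 9

1 → no match
2 → match
3 → no match
4 → match
5 → match
6 → match
7 → match
8 → no match — must end with `00`
9 → match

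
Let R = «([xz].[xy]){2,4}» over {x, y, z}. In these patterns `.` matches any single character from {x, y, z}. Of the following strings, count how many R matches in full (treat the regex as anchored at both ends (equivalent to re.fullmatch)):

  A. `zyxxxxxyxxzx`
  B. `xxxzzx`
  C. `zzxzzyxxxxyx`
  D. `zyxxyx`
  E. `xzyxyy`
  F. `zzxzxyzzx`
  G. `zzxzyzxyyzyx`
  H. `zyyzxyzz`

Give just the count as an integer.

6

A. `zyxxxxxyxxzx` → match
B. `xxxzzx` → match
C. `zzxzzyxxxxyx` → match
D. `zyxxyx` → match
E. `xzyxyy` → match
F. `zzxzxyzzx` → match
G. `zzxzyzxyyzyx` → no match
H. `zyyzxyzz` → no match
Total matched: 6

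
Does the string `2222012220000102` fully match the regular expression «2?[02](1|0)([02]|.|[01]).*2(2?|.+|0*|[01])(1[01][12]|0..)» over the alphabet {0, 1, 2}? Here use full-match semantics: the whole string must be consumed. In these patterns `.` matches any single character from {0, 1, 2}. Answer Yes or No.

No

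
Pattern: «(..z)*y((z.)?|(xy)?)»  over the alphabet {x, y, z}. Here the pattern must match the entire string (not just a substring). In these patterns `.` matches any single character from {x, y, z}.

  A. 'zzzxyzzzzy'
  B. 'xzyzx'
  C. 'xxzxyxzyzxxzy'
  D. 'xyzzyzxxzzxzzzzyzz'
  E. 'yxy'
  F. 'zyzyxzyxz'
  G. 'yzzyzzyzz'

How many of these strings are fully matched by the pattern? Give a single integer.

4

A → match
B → no match
C → no match
D → match
E → match
F → no match
G → match
Total matched: 4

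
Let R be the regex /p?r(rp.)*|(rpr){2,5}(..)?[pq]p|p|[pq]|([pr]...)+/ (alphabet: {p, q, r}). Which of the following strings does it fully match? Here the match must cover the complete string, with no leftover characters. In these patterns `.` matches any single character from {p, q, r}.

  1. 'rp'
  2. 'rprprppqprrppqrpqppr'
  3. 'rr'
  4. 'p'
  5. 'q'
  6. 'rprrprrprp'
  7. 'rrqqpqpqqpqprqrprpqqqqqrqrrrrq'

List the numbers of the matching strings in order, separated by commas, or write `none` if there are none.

1 → no match
2 → no match
3 → no match
4 → match
5 → match
6 → no match
7 → no match

4, 5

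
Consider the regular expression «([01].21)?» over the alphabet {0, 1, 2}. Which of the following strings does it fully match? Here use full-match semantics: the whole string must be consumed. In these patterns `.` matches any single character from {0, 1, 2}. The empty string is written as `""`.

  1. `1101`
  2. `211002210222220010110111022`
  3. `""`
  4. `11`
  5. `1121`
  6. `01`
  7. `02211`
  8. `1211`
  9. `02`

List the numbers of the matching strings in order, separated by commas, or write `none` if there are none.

1 → no match
2 → no match
3 → match
4 → no match
5 → match
6 → no match
7 → no match
8 → no match
9 → no match

3, 5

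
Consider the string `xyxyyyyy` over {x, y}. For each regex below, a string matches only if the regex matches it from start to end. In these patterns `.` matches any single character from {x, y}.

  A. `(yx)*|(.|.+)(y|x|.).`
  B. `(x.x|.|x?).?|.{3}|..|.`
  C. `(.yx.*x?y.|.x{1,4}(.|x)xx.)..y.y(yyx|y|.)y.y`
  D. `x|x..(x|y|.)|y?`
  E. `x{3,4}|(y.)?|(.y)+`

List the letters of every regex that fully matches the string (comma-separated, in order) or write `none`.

A, E

A → match
B → no match
C → no match
D → no match
E → match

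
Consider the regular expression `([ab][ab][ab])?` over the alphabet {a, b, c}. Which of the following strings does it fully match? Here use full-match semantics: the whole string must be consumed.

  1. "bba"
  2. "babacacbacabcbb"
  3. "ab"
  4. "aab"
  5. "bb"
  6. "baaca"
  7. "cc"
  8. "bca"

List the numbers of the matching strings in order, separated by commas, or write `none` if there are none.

1, 4

1 → match
2 → no match
3 → no match
4 → match
5 → no match
6 → no match
7 → no match
8 → no match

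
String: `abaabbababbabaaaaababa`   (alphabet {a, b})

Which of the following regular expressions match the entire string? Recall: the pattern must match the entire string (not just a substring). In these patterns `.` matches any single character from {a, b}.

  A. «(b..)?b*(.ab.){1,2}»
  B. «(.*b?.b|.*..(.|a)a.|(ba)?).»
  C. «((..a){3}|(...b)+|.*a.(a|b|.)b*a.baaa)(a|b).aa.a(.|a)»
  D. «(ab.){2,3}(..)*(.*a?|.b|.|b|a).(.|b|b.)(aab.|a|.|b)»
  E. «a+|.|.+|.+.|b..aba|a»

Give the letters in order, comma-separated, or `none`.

A → no match
B → match
C → no match
D → match
E → match

B, D, E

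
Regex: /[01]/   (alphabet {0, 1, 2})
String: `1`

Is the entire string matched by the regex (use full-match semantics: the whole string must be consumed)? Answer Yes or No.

Yes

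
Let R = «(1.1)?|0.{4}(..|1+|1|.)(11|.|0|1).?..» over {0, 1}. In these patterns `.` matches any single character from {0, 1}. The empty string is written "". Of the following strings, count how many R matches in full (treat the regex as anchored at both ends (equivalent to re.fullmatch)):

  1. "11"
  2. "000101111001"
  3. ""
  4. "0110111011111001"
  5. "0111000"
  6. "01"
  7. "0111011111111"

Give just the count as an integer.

1 → no match
2 → match
3 → match
4 → no match
5 → no match
6 → no match
7 → match
Total matched: 3

3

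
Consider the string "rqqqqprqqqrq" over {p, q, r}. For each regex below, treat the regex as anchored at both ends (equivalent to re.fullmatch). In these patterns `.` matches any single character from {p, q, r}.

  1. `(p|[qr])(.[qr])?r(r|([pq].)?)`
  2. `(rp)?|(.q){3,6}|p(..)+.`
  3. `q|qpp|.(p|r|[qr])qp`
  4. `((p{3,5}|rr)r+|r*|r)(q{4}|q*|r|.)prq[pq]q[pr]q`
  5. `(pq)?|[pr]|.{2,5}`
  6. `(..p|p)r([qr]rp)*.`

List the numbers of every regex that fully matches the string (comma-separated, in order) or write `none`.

1 → no match
2 → no match
3 → no match
4 → match
5 → no match
6 → no match

4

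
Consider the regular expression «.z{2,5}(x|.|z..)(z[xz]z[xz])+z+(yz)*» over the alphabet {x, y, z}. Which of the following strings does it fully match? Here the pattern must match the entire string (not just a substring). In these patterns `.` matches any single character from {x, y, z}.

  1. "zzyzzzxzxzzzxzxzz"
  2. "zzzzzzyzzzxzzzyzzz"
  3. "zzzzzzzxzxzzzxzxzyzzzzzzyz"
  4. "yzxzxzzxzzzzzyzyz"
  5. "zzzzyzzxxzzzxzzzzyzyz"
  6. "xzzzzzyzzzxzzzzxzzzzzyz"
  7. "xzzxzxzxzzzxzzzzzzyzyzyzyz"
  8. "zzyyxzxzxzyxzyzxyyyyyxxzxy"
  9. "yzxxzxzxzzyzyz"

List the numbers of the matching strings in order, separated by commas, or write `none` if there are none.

1 → no match
2 → no match
3 → no match
4 → no match
5 → no match
6 → no match
7 → match
8 → no match
9 → no match

7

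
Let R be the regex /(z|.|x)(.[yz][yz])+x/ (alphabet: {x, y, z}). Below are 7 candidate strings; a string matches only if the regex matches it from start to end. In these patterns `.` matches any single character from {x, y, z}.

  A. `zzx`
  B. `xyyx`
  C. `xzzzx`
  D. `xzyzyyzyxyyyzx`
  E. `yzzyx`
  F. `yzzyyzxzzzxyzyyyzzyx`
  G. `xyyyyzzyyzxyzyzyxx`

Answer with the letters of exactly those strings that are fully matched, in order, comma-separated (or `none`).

C, E

A → no match
B → no match
C → match
D → no match
E → match
F → no match
G → no match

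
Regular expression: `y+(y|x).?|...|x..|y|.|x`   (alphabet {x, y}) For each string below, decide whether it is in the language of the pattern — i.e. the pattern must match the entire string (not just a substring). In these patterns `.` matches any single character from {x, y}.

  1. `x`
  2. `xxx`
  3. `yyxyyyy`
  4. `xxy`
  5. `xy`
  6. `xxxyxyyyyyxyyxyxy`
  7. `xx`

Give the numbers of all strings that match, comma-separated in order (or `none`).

1, 2, 4

1. `x` → match
2. `xxx` → match
3. `yyxyyyy` → no match
4. `xxy` → match
5. `xy` → no match
6 → no match
7. `xx` → no match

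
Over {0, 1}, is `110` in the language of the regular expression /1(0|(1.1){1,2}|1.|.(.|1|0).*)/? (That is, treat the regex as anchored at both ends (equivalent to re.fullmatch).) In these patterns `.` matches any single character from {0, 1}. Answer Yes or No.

Yes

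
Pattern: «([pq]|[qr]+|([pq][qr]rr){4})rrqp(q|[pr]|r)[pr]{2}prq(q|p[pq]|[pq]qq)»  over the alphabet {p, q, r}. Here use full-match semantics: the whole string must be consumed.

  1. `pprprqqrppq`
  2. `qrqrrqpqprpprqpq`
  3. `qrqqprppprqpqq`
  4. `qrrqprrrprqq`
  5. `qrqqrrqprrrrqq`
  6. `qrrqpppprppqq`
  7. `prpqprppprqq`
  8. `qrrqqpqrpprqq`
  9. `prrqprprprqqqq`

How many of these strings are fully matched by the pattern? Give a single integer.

1 → no match
2 → no match
3 → no match
4 → match
5 → no match
6 → no match
7 → no match
8 → no match
9 → match
Total matched: 2

2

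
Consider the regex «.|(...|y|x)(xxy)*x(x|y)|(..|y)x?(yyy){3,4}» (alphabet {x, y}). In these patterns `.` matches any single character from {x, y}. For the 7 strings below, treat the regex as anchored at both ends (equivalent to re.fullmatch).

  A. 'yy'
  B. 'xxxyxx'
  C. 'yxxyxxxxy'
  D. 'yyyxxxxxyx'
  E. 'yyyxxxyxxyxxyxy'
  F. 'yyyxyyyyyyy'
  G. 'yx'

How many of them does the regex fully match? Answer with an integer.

A → no match
B → match
C → no match
D → no match
E → no match
F → no match
G → no match
Total matched: 1

1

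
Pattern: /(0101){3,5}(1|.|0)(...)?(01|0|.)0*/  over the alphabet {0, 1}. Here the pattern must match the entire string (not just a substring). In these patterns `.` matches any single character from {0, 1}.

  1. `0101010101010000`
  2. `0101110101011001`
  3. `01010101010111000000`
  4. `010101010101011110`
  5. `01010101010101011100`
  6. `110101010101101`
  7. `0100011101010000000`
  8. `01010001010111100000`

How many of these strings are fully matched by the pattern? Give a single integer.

1 → match
2 → no match
3 → match
4 → match
5 → match
6 → no match — must start with `0101`
7 → no match — must start with `0101`
8 → no match
Total matched: 4

4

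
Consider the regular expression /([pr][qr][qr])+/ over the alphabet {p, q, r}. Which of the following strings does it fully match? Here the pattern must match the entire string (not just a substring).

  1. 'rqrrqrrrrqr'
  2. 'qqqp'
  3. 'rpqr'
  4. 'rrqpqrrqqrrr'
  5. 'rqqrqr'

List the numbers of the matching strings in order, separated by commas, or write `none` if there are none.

1. 'rqrrqrrrrqr' → no match
2. 'qqqp' → no match
3. 'rpqr' → no match
4. 'rrqpqrrqqrrr' → match
5. 'rqqrqr' → match

4, 5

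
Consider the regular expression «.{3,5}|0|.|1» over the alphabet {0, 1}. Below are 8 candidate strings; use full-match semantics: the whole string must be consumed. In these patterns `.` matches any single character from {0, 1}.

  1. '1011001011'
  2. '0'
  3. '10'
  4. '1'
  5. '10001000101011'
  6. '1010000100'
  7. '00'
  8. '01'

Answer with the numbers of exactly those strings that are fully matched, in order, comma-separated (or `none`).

1. '1011001011' → no match
2. '0' → match
3. '10' → no match
4. '1' → match
5 → no match
6. '1010000100' → no match
7. '00' → no match
8. '01' → no match

2, 4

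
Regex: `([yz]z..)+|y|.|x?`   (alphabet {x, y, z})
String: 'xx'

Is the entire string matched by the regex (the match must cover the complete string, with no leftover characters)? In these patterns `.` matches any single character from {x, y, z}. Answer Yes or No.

No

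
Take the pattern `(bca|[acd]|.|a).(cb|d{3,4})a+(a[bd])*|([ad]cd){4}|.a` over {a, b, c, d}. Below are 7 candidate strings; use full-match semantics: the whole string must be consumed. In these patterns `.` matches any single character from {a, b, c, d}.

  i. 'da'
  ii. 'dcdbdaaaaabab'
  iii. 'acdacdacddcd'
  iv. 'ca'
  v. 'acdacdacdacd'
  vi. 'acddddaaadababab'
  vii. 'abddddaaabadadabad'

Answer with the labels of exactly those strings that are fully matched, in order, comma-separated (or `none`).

i → match
ii → no match
iii → match
iv → match
v → match
vi → match
vii → match

i, iii, iv, v, vi, vii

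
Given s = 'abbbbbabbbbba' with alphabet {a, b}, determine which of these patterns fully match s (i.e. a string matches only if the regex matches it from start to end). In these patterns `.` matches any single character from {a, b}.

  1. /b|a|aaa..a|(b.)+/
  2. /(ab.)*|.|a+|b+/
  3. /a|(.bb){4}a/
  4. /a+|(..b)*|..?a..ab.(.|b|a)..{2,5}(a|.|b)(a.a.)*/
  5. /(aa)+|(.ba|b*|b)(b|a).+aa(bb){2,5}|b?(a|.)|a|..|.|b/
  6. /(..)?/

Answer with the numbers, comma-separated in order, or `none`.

1 → no match
2 → no match
3 → match
4 → no match
5 → no match
6 → no match

3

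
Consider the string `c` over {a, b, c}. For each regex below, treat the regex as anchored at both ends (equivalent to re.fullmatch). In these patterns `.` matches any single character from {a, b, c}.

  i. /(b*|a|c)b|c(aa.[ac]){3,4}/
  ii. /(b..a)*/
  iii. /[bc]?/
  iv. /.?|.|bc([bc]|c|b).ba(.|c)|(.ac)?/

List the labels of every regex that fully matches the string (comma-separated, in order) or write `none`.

i → no match
ii → no match
iii → match
iv → match

iii, iv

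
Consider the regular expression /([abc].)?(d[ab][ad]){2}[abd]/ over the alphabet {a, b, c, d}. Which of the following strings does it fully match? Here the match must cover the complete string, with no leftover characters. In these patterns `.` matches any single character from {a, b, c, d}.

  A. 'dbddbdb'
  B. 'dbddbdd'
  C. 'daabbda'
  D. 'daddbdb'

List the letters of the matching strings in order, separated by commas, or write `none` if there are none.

A, B, D

A → match
B → match
C → no match
D → match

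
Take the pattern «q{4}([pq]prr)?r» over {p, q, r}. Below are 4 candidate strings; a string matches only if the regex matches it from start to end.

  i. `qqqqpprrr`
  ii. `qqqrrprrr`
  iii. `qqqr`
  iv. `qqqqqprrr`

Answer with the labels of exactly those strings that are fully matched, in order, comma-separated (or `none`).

i. `qqqqpprrr` → match
ii. `qqqrrprrr` → no match
iii. `qqqr` → no match
iv. `qqqqqprrr` → match

i, iv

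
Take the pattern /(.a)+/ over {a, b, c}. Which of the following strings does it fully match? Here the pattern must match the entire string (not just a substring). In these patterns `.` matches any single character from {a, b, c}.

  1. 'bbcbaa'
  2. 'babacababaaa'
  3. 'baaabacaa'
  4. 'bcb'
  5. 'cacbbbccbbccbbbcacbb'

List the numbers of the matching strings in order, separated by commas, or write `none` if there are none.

1. 'bbcbaa' → no match
2. 'babacababaaa' → match
3. 'baaabacaa' → no match
4. 'bcb' → no match — must end with 'a'
5 → no match — must end with 'a'

2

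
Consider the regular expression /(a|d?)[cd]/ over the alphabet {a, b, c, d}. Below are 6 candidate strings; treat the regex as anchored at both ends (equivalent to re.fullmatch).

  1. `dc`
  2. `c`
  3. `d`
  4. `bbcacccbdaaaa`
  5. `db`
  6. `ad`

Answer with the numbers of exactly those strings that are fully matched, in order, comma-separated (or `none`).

1, 2, 3, 6

1 → match
2 → match
3 → match
4 → no match
5 → no match
6 → match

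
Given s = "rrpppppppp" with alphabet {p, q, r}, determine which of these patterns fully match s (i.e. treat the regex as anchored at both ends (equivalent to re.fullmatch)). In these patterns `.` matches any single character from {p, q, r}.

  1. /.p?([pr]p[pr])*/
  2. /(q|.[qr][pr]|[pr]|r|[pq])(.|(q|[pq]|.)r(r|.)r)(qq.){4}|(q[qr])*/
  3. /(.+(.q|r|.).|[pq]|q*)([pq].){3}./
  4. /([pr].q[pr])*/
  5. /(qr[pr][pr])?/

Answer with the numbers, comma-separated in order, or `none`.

1, 3

1 → match
2 → no match
3 → match
4 → no match
5 → no match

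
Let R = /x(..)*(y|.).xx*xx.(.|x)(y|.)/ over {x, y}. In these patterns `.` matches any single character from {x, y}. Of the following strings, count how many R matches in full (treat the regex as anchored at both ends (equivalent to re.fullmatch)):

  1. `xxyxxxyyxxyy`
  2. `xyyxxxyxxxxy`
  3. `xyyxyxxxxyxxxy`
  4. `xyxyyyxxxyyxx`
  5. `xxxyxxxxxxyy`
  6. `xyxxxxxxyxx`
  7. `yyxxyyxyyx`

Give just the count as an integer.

2

1 → no match
2 → no match
3 → no match
4 → no match
5 → match
6 → match
7 → no match — must start with `x`
Total matched: 2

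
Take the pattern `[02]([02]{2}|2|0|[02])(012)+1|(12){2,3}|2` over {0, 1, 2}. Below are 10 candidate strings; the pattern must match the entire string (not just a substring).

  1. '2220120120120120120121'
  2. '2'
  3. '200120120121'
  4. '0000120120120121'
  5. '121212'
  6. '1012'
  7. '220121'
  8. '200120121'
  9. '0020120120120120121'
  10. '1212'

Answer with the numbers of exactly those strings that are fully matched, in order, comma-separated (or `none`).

1, 2, 3, 4, 5, 7, 8, 9, 10

1 → match
2 → match
3 → match
4 → match
5 → match
6 → no match
7 → match
8 → match
9 → match
10 → match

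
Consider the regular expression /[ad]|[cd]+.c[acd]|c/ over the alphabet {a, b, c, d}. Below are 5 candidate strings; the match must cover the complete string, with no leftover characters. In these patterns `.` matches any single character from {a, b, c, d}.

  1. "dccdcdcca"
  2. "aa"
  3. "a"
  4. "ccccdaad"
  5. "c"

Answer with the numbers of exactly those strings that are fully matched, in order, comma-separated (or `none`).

1 → match
2 → no match
3 → match
4 → no match
5 → match

1, 3, 5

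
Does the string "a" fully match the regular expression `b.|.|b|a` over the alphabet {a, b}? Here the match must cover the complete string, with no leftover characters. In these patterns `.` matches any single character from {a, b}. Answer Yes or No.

Yes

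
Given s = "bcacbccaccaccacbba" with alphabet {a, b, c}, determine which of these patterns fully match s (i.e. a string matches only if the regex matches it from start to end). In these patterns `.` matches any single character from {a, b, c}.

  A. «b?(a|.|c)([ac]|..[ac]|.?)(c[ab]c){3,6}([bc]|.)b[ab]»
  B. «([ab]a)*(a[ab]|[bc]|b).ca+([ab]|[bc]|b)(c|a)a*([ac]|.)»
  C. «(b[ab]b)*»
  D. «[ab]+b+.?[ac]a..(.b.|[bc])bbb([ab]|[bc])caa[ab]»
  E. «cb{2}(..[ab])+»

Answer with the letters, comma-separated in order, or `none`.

A

A → match
B → no match
C → no match
D → no match
E → no match — must start with "cb"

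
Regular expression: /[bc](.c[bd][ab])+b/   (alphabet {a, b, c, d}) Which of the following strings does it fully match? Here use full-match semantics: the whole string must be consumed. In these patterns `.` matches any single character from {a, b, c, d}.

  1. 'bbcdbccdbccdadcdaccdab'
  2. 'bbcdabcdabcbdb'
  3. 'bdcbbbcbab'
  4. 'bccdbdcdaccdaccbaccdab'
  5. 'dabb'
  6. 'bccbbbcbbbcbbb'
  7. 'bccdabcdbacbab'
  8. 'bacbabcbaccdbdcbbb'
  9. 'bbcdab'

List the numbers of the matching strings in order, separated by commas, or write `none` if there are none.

1 → match
2 → no match
3. 'bdcbbbcbab' → match
4 → match
5. 'dabb' → no match
6 → match
7 → match
8 → match
9. 'bbcdab' → match

1, 3, 4, 6, 7, 8, 9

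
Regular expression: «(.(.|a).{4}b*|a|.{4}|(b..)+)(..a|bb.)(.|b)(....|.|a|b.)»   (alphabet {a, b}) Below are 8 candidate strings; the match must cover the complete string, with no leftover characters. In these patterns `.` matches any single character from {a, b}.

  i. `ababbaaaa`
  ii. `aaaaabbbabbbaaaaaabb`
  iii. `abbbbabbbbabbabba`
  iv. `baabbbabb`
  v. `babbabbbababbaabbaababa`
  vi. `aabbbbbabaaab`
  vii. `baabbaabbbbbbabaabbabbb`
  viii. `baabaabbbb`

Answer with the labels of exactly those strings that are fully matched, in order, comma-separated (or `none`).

i, iv, v

i → match
ii → no match
iii → no match
iv → match
v → match
vi → no match
vii → no match
viii → no match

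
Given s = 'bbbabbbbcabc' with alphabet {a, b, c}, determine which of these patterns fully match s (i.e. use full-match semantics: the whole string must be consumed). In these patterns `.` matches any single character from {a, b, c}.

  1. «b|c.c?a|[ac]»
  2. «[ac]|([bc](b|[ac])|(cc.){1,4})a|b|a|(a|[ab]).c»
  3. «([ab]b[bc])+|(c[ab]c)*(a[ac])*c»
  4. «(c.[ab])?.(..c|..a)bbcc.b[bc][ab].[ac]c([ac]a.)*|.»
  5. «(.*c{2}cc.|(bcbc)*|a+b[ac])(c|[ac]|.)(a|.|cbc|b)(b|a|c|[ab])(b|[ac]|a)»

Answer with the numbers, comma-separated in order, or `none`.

1 → no match
2 → no match
3 → match
4 → no match
5 → no match

3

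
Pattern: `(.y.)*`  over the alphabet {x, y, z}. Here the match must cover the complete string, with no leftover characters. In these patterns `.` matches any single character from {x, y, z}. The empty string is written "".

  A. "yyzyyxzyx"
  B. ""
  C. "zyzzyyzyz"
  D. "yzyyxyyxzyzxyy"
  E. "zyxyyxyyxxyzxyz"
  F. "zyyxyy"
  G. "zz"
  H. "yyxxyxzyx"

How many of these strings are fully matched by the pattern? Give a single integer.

A → match
B → match
C → match
D → no match
E → match
F → match
G → no match
H → match
Total matched: 6

6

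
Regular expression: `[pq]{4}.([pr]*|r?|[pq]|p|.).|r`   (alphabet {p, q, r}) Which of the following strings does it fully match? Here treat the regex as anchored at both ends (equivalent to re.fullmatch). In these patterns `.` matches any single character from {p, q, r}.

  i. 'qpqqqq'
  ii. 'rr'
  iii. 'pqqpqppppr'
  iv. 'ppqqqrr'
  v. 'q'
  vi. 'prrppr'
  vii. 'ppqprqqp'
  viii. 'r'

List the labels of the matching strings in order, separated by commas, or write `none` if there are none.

i, iii, iv, viii

i → match
ii → no match
iii → match
iv → match
v → no match
vi → no match
vii → no match
viii → match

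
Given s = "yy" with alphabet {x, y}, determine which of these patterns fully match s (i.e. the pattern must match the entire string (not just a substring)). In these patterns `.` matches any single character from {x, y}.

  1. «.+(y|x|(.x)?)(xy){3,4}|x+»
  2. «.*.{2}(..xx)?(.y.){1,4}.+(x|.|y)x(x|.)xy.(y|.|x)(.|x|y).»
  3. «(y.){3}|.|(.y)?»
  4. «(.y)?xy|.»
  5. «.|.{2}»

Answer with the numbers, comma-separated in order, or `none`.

3, 5

1 → no match
2 → no match
3 → match
4 → no match
5 → match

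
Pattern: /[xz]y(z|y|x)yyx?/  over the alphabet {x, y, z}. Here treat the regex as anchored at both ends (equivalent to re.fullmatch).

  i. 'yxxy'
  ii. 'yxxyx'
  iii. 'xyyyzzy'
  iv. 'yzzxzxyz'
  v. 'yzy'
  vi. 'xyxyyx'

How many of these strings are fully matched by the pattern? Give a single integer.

i → no match
ii → no match
iii → no match
iv → no match
v → no match
vi → match
Total matched: 1

1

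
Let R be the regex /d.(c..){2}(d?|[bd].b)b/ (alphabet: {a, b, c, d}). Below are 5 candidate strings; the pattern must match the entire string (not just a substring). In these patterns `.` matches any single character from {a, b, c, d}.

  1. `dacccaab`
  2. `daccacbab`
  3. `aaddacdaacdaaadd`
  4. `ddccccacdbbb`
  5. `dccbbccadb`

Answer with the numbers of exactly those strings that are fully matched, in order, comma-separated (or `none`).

2, 4, 5

1 → no match
2 → match
3 → no match — must start with `d`
4 → match
5 → match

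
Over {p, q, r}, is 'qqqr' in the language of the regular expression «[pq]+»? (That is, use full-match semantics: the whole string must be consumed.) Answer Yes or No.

No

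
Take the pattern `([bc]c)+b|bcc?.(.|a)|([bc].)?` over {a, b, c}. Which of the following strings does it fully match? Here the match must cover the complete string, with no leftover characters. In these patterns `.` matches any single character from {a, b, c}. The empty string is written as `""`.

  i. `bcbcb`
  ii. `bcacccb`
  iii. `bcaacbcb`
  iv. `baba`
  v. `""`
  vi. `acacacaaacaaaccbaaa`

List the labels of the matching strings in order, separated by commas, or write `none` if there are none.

i → match
ii → no match
iii → no match
iv → no match
v → match
vi → no match

i, v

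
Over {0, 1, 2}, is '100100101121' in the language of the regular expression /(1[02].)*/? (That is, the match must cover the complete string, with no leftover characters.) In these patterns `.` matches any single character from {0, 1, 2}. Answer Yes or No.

Yes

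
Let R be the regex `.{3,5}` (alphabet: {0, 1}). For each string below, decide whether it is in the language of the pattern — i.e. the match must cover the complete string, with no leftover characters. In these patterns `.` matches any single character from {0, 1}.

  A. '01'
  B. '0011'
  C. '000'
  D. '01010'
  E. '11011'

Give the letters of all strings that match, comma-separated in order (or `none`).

B, C, D, E

A → no match
B → match
C → match
D → match
E → match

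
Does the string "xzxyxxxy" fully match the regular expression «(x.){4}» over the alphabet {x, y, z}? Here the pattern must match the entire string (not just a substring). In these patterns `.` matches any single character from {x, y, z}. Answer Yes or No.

Yes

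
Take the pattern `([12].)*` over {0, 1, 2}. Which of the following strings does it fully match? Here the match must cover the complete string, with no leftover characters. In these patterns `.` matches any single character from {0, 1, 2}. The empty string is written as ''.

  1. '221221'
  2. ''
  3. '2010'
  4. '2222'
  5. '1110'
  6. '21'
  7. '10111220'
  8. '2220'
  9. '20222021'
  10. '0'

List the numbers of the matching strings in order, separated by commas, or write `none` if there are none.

1, 2, 3, 4, 5, 6, 7, 8, 9

1 → match
2 → match
3 → match
4 → match
5 → match
6 → match
7 → match
8 → match
9 → match
10 → no match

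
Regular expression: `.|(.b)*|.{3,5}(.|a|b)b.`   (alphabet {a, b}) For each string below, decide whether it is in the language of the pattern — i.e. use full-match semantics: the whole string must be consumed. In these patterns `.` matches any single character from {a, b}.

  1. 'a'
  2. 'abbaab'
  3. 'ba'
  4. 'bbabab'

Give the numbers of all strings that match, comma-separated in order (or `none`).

1, 4

1 → match
2 → no match
3 → no match
4 → match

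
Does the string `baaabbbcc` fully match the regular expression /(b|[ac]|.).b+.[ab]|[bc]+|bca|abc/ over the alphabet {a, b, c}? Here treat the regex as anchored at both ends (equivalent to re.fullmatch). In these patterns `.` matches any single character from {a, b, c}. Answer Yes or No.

No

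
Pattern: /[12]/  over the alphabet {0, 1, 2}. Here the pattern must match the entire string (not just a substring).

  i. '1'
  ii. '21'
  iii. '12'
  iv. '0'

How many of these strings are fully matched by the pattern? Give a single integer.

i → match
ii → no match
iii → no match
iv → no match
Total matched: 1

1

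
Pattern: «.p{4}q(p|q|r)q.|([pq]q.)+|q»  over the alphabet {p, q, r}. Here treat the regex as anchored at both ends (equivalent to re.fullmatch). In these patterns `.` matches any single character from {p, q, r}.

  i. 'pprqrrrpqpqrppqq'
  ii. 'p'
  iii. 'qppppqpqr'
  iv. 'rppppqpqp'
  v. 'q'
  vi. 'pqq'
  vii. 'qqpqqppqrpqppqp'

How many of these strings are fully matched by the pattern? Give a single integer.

5

i → no match
ii → no match
iii → match
iv → match
v → match
vi → match
vii → match
Total matched: 5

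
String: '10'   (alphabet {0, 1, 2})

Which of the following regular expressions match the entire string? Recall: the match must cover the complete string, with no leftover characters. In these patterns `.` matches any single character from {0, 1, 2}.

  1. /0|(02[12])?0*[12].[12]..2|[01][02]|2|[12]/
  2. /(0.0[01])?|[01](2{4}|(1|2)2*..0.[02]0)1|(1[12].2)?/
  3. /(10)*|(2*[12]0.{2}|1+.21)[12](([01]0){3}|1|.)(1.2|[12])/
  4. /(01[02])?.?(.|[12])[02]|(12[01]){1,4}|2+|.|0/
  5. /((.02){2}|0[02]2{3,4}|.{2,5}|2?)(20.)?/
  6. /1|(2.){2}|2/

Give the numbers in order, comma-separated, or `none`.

1, 3, 4, 5

1 → match
2 → no match
3 → match
4 → match
5 → match
6 → no match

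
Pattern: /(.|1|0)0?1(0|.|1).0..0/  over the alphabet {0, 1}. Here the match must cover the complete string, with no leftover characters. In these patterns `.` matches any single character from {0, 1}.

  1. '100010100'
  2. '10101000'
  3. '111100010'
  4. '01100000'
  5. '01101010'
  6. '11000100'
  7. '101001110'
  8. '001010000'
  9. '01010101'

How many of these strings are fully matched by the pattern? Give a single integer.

1. '100010100' → no match
2. '10101000' → no match
3. '111100010' → no match
4. '01100000' → match
5. '01101010' → no match
6. '11000100' → match
7. '101001110' → no match
8. '001010000' → match
9. '01010101' → no match — must end with '0'
Total matched: 3

3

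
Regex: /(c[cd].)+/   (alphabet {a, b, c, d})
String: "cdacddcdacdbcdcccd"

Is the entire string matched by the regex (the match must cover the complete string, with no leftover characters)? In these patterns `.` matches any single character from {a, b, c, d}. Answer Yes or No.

Yes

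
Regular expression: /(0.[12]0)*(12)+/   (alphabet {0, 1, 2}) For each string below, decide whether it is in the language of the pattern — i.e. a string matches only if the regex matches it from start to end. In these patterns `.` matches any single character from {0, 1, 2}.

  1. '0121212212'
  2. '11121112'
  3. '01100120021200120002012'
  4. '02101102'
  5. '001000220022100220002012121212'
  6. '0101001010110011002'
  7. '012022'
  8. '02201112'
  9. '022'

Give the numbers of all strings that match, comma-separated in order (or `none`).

1. '0121212212' → no match
2. '11121112' → no match
3 → no match
4. '02101102' → no match — must end with '12'
5 → no match
6 → no match — must end with '12'
7. '012022' → no match — must end with '12'
8. '02201112' → no match
9. '022' → no match — must end with '12'

none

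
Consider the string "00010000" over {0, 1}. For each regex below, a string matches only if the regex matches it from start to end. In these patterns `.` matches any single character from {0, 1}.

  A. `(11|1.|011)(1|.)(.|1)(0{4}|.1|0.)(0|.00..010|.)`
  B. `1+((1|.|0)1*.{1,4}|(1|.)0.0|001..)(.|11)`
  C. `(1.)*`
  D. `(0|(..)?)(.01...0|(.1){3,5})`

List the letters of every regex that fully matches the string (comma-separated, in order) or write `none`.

D

A → no match
B → no match — must start with "1"
C → no match
D → match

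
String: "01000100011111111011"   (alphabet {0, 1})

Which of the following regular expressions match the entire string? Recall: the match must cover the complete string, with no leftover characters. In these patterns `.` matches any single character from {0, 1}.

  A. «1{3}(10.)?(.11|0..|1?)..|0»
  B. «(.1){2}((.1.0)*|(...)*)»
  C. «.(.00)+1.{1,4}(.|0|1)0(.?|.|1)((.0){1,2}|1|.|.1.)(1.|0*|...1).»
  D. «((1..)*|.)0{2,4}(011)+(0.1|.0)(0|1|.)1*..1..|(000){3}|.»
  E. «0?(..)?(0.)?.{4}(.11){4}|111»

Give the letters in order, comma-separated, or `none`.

E

A → no match
B → no match
C → no match
D → no match
E → match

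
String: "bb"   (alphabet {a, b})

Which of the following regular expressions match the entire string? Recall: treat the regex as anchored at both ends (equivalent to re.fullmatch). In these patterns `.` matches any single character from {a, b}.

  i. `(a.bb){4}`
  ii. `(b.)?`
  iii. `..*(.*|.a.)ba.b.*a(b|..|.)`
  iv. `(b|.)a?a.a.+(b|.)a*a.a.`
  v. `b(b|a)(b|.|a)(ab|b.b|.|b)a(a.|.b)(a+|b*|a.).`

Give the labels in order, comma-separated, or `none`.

ii

i → no match — must start with "a"
ii → match
iii → no match
iv → no match
v → no match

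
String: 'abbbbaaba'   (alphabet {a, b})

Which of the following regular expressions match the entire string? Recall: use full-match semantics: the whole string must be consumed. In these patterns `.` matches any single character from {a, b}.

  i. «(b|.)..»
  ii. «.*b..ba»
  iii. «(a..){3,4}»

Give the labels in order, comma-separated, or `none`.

ii

i → no match
ii → match
iii → no match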